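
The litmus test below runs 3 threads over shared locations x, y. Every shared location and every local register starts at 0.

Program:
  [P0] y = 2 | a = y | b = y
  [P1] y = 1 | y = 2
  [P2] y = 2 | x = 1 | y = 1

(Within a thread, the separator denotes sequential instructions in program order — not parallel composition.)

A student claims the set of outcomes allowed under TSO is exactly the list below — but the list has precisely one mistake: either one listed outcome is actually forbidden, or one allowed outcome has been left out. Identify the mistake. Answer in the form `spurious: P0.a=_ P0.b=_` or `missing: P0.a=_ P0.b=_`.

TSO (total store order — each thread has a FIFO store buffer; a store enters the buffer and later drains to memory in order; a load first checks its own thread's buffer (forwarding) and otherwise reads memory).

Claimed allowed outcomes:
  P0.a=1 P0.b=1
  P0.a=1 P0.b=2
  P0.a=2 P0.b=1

outcome vector order: (P0.a,P0.b)
[TSO] allowed = {1/1, 1/2, 2/1, 2/2}
TSO∖claimed = {2/2}

missing: P0.a=2 P0.b=2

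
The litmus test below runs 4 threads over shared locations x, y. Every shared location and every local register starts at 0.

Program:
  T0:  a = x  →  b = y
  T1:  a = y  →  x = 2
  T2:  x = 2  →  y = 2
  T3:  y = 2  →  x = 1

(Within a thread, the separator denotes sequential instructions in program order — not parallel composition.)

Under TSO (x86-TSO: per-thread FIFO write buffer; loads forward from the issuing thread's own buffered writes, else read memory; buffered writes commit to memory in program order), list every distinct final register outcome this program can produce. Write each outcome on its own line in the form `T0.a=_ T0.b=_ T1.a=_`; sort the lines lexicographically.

outcome vector order: (T0.a,T0.b,T1.a)
|TSO outcomes| = 10

T0.a=0 T0.b=0 T1.a=0
T0.a=0 T0.b=0 T1.a=2
T0.a=0 T0.b=2 T1.a=0
T0.a=0 T0.b=2 T1.a=2
T0.a=1 T0.b=2 T1.a=0
T0.a=1 T0.b=2 T1.a=2
T0.a=2 T0.b=0 T1.a=0
T0.a=2 T0.b=0 T1.a=2
T0.a=2 T0.b=2 T1.a=0
T0.a=2 T0.b=2 T1.a=2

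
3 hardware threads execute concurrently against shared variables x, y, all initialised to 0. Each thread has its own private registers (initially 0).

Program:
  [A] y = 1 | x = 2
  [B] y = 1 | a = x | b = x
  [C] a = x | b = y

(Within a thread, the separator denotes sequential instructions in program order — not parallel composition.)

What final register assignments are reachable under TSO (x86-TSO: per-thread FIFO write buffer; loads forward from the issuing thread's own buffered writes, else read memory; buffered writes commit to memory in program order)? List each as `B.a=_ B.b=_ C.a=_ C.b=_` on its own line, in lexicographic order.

B.a=0 B.b=0 C.a=0 C.b=0
B.a=0 B.b=0 C.a=0 C.b=1
B.a=0 B.b=0 C.a=2 C.b=1
B.a=0 B.b=2 C.a=0 C.b=0
B.a=0 B.b=2 C.a=0 C.b=1
B.a=0 B.b=2 C.a=2 C.b=1
B.a=2 B.b=2 C.a=0 C.b=0
B.a=2 B.b=2 C.a=0 C.b=1
B.a=2 B.b=2 C.a=2 C.b=1

outcome vector order: (B.a,B.b,C.a,C.b)
|TSO outcomes| = 9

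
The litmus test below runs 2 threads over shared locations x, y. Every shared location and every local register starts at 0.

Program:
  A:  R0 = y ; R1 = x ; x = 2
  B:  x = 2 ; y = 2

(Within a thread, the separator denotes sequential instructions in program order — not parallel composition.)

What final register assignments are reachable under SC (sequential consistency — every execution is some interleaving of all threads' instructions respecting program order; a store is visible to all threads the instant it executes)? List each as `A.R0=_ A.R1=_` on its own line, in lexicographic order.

outcome vector order: (A.R0,A.R1)
|SC outcomes| = 3

A.R0=0 A.R1=0
A.R0=0 A.R1=2
A.R0=2 A.R1=2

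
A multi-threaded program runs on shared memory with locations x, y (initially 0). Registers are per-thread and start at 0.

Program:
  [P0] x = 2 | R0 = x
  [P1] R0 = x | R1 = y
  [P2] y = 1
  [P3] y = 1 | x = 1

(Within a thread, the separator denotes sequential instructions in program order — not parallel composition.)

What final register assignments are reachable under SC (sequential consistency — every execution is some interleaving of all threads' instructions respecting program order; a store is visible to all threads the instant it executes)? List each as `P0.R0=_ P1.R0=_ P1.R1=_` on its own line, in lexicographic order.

P0.R0=1 P1.R0=0 P1.R1=0
P0.R0=1 P1.R0=0 P1.R1=1
P0.R0=1 P1.R0=1 P1.R1=1
P0.R0=1 P1.R0=2 P1.R1=0
P0.R0=1 P1.R0=2 P1.R1=1
P0.R0=2 P1.R0=0 P1.R1=0
P0.R0=2 P1.R0=0 P1.R1=1
P0.R0=2 P1.R0=1 P1.R1=1
P0.R0=2 P1.R0=2 P1.R1=0
P0.R0=2 P1.R0=2 P1.R1=1

outcome vector order: (P0.R0,P1.R0,P1.R1)
|SC outcomes| = 10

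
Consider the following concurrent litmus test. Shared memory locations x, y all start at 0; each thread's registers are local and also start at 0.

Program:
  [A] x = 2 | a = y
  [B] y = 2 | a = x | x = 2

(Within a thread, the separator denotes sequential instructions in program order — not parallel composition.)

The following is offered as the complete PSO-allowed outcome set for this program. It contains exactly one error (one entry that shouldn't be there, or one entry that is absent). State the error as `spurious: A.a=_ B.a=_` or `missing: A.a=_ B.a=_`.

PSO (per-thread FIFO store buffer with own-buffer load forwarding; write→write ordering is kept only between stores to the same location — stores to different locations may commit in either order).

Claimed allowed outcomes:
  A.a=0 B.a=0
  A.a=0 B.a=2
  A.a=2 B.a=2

missing: A.a=2 B.a=0

outcome vector order: (A.a,B.a)
PSO (4): (0,0); (0,2); (2,0); (2,2)
PSO∖claimed = {(2,0)}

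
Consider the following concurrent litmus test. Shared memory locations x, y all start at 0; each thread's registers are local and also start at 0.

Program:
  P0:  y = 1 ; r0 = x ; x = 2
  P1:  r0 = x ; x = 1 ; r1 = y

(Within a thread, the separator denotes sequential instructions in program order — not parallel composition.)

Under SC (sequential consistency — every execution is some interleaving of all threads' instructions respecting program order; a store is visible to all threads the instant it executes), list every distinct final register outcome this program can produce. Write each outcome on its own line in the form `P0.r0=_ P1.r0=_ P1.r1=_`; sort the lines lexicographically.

outcome vector order: (P0.r0,P1.r0,P1.r1)
|SC outcomes| = 4

P0.r0=0 P1.r0=0 P1.r1=1
P0.r0=0 P1.r0=2 P1.r1=1
P0.r0=1 P1.r0=0 P1.r1=0
P0.r0=1 P1.r0=0 P1.r1=1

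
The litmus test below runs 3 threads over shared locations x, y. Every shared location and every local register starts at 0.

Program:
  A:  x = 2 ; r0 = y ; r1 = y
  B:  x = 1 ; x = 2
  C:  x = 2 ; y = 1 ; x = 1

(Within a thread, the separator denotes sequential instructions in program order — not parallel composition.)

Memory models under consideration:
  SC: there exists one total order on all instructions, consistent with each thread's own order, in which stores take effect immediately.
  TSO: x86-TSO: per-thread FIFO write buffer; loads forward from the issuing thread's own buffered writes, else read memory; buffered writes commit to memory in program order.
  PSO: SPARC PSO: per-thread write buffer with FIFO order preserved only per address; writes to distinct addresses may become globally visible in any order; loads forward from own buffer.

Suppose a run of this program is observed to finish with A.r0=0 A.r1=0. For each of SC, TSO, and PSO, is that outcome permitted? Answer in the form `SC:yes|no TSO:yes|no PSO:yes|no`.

outcome vector order: (A.r0,A.r1)
[SC] allowed = {00; 01; 11}
[TSO] allowed = {00; 01; 11}
[PSO] allowed = {00; 01; 11}
target 00 ∈ {SC,TSO,PSO}

SC:yes TSO:yes PSO:yes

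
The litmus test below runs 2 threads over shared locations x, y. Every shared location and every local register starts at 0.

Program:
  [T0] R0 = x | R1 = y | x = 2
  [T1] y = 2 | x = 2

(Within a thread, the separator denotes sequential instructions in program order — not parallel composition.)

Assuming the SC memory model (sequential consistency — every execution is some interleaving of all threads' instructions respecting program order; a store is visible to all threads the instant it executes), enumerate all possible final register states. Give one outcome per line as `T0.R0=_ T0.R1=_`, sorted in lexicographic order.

outcome vector order: (T0.R0,T0.R1)
|SC outcomes| = 3

T0.R0=0 T0.R1=0
T0.R0=0 T0.R1=2
T0.R0=2 T0.R1=2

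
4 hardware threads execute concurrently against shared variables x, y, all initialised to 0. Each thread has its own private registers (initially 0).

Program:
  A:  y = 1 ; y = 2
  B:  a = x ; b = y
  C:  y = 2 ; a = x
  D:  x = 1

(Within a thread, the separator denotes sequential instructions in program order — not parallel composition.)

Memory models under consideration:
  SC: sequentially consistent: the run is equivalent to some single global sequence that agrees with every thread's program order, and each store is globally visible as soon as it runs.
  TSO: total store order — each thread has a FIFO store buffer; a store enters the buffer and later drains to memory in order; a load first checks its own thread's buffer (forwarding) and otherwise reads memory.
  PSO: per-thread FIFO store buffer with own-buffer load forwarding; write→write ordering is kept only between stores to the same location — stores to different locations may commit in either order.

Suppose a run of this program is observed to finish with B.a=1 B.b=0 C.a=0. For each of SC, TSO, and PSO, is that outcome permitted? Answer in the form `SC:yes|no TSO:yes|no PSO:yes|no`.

outcome vector order: (B.a,B.b,C.a)
SC (11): 0/0/0; 0/0/1; 0/1/0; 0/1/1; 0/2/0; 0/2/1; 1/0/1; 1/1/0; 1/1/1; 1/2/0; 1/2/1
TSO (12): 0/0/0; 0/0/1; 0/1/0; 0/1/1; 0/2/0; 0/2/1; 1/0/0; 1/0/1; 1/1/0; 1/1/1; 1/2/0; 1/2/1
PSO (12): 0/0/0; 0/0/1; 0/1/0; 0/1/1; 0/2/0; 0/2/1; 1/0/0; 1/0/1; 1/1/0; 1/1/1; 1/2/0; 1/2/1
target 1/0/0 ∈ {TSO,PSO}

SC:no TSO:yes PSO:yes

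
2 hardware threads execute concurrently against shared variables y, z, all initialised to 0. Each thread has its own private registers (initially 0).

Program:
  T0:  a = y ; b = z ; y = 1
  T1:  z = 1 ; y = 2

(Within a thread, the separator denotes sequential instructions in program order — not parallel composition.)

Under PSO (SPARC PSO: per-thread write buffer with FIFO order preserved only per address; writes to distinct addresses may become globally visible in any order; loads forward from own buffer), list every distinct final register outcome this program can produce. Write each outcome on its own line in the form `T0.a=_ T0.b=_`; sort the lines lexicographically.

outcome vector order: (T0.a,T0.b)
|PSO outcomes| = 4

T0.a=0 T0.b=0
T0.a=0 T0.b=1
T0.a=2 T0.b=0
T0.a=2 T0.b=1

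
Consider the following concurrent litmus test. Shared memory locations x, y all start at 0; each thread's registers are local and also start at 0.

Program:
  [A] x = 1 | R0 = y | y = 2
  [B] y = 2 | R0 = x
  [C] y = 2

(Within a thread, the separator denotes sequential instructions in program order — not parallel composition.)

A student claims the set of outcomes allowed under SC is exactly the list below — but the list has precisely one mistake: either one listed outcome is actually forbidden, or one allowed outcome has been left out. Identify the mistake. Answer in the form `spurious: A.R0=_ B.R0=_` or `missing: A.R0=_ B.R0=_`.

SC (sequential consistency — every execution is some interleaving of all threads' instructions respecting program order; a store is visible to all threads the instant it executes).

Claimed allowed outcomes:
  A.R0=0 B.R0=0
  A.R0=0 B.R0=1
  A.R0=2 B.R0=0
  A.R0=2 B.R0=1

outcome vector order: (A.R0,B.R0)
[SC] allowed = {<0 1>, <2 0>, <2 1>}
claimed∖SC = {<0 0>}

spurious: A.R0=0 B.R0=0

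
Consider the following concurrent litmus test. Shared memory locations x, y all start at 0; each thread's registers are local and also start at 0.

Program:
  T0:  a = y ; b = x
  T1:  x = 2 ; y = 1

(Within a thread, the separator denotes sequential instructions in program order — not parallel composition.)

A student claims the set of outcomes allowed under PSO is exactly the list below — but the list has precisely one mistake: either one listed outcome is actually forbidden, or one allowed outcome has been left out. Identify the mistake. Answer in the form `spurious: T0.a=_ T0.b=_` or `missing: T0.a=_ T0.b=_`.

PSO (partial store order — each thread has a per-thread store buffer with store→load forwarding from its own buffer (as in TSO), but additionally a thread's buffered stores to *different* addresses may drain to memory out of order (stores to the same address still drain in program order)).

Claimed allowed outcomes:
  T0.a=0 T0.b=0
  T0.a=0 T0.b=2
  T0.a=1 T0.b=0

outcome vector order: (T0.a,T0.b)
under PSO → 0/0 0/2 1/0 1/2
PSO∖claimed = {1/2}

missing: T0.a=1 T0.b=2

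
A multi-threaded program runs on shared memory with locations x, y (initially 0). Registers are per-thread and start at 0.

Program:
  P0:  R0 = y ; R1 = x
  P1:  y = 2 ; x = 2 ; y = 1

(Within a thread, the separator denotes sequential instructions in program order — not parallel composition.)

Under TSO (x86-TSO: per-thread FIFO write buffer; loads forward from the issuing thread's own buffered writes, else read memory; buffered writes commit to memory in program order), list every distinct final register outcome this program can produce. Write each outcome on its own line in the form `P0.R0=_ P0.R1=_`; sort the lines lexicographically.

outcome vector order: (P0.R0,P0.R1)
|TSO outcomes| = 5

P0.R0=0 P0.R1=0
P0.R0=0 P0.R1=2
P0.R0=1 P0.R1=2
P0.R0=2 P0.R1=0
P0.R0=2 P0.R1=2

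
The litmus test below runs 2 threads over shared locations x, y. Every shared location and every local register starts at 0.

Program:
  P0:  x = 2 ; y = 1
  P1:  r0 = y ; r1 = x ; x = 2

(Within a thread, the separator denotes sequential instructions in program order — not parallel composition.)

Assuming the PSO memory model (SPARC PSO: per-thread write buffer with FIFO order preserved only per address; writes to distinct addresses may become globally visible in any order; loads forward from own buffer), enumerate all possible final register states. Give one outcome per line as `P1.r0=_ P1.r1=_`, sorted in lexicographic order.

P1.r0=0 P1.r1=0
P1.r0=0 P1.r1=2
P1.r0=1 P1.r1=0
P1.r0=1 P1.r1=2

outcome vector order: (P1.r0,P1.r1)
|PSO outcomes| = 4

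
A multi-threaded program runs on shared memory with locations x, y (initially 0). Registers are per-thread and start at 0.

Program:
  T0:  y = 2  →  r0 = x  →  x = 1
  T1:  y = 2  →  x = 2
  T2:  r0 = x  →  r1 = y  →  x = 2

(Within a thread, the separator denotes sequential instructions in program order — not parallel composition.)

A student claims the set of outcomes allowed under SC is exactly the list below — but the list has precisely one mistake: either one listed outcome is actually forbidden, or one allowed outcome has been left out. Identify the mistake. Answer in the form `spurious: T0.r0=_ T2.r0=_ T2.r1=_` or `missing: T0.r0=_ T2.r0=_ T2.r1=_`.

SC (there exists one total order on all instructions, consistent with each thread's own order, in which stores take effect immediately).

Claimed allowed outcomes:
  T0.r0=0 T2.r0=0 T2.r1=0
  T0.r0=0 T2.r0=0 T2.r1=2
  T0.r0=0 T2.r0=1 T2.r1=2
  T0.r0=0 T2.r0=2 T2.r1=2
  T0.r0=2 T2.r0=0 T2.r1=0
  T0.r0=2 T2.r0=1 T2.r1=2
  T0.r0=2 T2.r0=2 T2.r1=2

outcome vector order: (T0.r0,T2.r0,T2.r1)
under SC → 000; 002; 012; 022; 200; 202; 212; 222
SC∖claimed = {202}

missing: T0.r0=2 T2.r0=0 T2.r1=2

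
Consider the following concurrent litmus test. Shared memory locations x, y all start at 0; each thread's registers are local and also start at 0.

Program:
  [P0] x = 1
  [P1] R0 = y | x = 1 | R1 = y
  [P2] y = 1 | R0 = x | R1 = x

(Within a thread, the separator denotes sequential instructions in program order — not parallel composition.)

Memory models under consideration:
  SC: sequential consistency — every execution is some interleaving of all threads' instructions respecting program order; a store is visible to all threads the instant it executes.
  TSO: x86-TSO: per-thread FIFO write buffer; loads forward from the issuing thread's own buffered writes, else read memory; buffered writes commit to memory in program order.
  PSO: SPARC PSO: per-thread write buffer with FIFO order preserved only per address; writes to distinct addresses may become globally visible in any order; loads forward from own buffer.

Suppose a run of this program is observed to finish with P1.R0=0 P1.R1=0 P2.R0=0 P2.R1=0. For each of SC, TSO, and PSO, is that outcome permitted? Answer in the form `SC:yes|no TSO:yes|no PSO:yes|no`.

SC:no TSO:yes PSO:yes

outcome vector order: (P1.R0,P1.R1,P2.R0,P2.R1)
[SC] allowed = {0011, 0100, 0101, 0111, 1100, 1101, 1111}
[TSO] allowed = {0000, 0001, 0011, 0100, 0101, 0111, 1100, 1101, 1111}
[PSO] allowed = {0000, 0001, 0011, 0100, 0101, 0111, 1100, 1101, 1111}
target 0000 ∈ {TSO,PSO}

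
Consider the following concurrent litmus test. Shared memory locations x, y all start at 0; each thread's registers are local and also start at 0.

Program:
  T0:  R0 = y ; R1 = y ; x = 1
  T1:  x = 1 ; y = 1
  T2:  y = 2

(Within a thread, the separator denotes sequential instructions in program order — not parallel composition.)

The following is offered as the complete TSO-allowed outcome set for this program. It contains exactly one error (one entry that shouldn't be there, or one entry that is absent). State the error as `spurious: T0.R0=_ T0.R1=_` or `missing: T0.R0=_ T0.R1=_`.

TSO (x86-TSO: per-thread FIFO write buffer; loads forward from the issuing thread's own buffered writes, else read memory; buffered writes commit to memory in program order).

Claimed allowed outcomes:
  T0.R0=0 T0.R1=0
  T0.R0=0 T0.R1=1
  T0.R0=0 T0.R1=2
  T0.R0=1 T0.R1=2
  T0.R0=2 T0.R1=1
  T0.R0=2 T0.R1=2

outcome vector order: (T0.R0,T0.R1)
under TSO → 00 01 02 11 12 21 22
TSO∖claimed = {11}

missing: T0.R0=1 T0.R1=1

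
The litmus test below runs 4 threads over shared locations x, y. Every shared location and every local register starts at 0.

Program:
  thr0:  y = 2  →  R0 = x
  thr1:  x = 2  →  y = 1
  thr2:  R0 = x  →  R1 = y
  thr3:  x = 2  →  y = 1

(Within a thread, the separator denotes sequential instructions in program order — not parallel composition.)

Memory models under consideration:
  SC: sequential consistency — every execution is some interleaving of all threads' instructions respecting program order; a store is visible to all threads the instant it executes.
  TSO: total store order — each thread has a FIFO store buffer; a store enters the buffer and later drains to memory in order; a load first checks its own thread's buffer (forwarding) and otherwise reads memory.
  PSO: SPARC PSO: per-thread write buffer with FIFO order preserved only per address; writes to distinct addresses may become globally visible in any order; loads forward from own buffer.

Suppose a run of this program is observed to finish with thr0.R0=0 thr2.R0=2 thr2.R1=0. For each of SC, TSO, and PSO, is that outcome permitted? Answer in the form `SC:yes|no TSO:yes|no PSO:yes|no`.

SC:no TSO:yes PSO:yes

outcome vector order: (thr0.R0,thr2.R0,thr2.R1)
[SC] allowed = {<0 0 0>, <0 0 1>, <0 0 2>, <0 2 1>, <0 2 2>, <2 0 0>, <2 0 1>, <2 0 2>, <2 2 0>, <2 2 1>, <2 2 2>}
[TSO] allowed = {<0 0 0>, <0 0 1>, <0 0 2>, <0 2 0>, <0 2 1>, <0 2 2>, <2 0 0>, <2 0 1>, <2 0 2>, <2 2 0>, <2 2 1>, <2 2 2>}
[PSO] allowed = {<0 0 0>, <0 0 1>, <0 0 2>, <0 2 0>, <0 2 1>, <0 2 2>, <2 0 0>, <2 0 1>, <2 0 2>, <2 2 0>, <2 2 1>, <2 2 2>}
target <0 2 0> ∈ {TSO,PSO}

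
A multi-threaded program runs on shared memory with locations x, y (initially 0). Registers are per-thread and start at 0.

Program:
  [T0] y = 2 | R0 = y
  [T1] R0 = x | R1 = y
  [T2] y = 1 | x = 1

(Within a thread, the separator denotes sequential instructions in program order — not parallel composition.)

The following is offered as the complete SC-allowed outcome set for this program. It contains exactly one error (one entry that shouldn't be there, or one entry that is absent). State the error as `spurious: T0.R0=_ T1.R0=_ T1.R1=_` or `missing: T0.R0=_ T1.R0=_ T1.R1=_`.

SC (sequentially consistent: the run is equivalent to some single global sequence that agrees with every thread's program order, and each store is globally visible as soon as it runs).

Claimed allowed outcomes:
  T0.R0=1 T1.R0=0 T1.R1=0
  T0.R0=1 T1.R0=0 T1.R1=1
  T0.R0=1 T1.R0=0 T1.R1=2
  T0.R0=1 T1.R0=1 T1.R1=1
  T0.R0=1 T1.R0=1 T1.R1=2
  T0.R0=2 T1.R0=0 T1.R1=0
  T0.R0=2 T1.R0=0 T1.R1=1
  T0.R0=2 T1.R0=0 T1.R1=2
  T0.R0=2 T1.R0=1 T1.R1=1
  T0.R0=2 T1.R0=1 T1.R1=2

spurious: T0.R0=1 T1.R0=1 T1.R1=2

outcome vector order: (T0.R0,T1.R0,T1.R1)
SC: 9 outcomes — {(1,0,0) (1,0,1) (1,0,2) (1,1,1) (2,0,0) (2,0,1) (2,0,2) (2,1,1) (2,1,2)}
claimed∖SC = {(1,1,2)}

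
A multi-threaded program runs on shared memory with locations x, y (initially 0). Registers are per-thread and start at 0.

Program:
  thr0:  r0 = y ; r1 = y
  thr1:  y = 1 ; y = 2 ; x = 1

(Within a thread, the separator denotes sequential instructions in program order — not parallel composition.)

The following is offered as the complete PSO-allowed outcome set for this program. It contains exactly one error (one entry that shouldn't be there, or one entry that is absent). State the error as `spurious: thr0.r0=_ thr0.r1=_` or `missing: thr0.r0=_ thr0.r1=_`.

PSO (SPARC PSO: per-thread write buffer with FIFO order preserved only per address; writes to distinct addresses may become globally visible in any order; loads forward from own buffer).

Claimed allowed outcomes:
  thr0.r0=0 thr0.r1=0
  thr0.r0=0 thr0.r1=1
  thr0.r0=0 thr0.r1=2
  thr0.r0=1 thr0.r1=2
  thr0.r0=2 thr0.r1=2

outcome vector order: (thr0.r0,thr0.r1)
[PSO] allowed = {(0,0), (0,1), (0,2), (1,1), (1,2), (2,2)}
PSO∖claimed = {(1,1)}

missing: thr0.r0=1 thr0.r1=1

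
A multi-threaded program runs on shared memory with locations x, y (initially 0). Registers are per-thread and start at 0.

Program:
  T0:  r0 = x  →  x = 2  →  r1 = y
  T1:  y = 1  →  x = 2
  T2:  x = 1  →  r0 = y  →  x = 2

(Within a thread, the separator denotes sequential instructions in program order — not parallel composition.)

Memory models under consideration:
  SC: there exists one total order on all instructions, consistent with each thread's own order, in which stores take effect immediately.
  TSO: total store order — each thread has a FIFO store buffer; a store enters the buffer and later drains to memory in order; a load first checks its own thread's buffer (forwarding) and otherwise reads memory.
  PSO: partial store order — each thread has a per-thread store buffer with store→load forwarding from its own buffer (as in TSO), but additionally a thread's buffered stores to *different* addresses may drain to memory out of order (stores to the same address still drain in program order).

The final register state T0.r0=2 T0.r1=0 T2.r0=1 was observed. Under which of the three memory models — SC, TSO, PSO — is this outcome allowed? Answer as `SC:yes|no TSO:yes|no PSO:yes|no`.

SC:no TSO:no PSO:yes

outcome vector order: (T0.r0,T0.r1,T2.r0)
SC (11): (0,0,0); (0,0,1); (0,1,0); (0,1,1); (1,0,0); (1,0,1); (1,1,0); (1,1,1); (2,0,0); (2,1,0); (2,1,1)
TSO (11): (0,0,0); (0,0,1); (0,1,0); (0,1,1); (1,0,0); (1,0,1); (1,1,0); (1,1,1); (2,0,0); (2,1,0); (2,1,1)
PSO (12): (0,0,0); (0,0,1); (0,1,0); (0,1,1); (1,0,0); (1,0,1); (1,1,0); (1,1,1); (2,0,0); (2,0,1); (2,1,0); (2,1,1)
target (2,0,1) ∈ {PSO}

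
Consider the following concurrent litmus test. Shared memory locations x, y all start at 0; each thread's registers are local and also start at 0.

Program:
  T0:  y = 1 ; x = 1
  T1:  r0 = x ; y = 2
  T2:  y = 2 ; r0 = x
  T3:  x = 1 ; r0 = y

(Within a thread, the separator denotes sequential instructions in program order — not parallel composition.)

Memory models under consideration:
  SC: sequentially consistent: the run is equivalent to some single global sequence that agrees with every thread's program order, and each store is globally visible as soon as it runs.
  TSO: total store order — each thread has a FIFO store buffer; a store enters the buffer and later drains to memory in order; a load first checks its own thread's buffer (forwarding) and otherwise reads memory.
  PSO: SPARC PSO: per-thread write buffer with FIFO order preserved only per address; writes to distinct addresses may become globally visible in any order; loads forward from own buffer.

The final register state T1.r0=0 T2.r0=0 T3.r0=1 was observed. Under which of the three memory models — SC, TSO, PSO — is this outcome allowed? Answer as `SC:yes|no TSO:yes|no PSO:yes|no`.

SC:yes TSO:yes PSO:yes

outcome vector order: (T1.r0,T2.r0,T3.r0)
SC (10): 0/0/1, 0/0/2, 0/1/0, 0/1/1, 0/1/2, 1/0/1, 1/0/2, 1/1/0, 1/1/1, 1/1/2
TSO (12): 0/0/0, 0/0/1, 0/0/2, 0/1/0, 0/1/1, 0/1/2, 1/0/0, 1/0/1, 1/0/2, 1/1/0, 1/1/1, 1/1/2
PSO (12): 0/0/0, 0/0/1, 0/0/2, 0/1/0, 0/1/1, 0/1/2, 1/0/0, 1/0/1, 1/0/2, 1/1/0, 1/1/1, 1/1/2
target 0/0/1 ∈ {SC,TSO,PSO}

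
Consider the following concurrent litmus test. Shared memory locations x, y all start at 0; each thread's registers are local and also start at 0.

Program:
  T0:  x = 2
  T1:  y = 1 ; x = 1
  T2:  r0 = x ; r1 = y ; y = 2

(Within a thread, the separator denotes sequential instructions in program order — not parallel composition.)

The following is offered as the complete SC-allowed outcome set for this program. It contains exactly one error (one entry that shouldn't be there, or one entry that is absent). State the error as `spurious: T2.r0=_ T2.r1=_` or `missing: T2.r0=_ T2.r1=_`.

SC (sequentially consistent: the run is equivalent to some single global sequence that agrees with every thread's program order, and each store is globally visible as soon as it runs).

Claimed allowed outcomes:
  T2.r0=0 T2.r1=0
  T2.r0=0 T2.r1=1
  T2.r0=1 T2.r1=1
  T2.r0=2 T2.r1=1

missing: T2.r0=2 T2.r1=0

outcome vector order: (T2.r0,T2.r1)
SC: 5 outcomes — {0/0; 0/1; 1/1; 2/0; 2/1}
SC∖claimed = {2/0}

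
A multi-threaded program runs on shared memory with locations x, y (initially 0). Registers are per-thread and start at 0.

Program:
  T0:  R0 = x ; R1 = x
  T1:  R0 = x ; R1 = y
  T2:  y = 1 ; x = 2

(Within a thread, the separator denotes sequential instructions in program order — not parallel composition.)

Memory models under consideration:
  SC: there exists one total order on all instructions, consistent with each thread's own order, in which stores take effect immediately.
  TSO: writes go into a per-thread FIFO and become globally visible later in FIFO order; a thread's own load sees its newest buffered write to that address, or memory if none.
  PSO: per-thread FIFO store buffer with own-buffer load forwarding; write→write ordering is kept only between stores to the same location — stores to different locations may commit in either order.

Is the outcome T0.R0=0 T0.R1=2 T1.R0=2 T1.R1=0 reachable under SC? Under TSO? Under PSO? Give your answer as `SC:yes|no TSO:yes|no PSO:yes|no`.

outcome vector order: (T0.R0,T0.R1,T1.R0,T1.R1)
under SC → <0 0 0 0>, <0 0 0 1>, <0 0 2 1>, <0 2 0 0>, <0 2 0 1>, <0 2 2 1>, <2 2 0 0>, <2 2 0 1>, <2 2 2 1>
under TSO → <0 0 0 0>, <0 0 0 1>, <0 0 2 1>, <0 2 0 0>, <0 2 0 1>, <0 2 2 1>, <2 2 0 0>, <2 2 0 1>, <2 2 2 1>
under PSO → <0 0 0 0>, <0 0 0 1>, <0 0 2 0>, <0 0 2 1>, <0 2 0 0>, <0 2 0 1>, <0 2 2 0>, <0 2 2 1>, <2 2 0 0>, <2 2 0 1>, <2 2 2 0>, <2 2 2 1>
target <0 2 2 0> ∈ {PSO}

SC:no TSO:no PSO:yes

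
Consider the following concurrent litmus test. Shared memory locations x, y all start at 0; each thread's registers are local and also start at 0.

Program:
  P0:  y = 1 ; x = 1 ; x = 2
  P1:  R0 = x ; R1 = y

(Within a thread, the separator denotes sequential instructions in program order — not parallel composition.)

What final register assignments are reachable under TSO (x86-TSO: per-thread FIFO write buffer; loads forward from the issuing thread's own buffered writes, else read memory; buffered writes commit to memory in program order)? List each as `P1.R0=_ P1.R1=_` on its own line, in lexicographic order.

P1.R0=0 P1.R1=0
P1.R0=0 P1.R1=1
P1.R0=1 P1.R1=1
P1.R0=2 P1.R1=1

outcome vector order: (P1.R0,P1.R1)
|TSO outcomes| = 4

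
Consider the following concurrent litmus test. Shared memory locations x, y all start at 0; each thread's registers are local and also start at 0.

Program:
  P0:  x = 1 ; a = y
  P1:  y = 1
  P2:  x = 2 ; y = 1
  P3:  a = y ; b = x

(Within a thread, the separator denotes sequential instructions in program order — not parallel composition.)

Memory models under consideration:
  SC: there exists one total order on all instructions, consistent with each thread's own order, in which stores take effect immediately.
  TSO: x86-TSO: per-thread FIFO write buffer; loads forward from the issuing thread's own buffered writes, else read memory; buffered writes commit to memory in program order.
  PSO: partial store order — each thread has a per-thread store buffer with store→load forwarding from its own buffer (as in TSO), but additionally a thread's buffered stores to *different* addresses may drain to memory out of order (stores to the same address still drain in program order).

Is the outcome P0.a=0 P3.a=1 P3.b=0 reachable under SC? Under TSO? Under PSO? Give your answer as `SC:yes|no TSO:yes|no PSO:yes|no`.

SC:no TSO:yes PSO:yes

outcome vector order: (P0.a,P3.a,P3.b)
[SC] allowed = {<0 0 0> <0 0 1> <0 0 2> <0 1 1> <0 1 2> <1 0 0> <1 0 1> <1 0 2> <1 1 0> <1 1 1> <1 1 2>}
[TSO] allowed = {<0 0 0> <0 0 1> <0 0 2> <0 1 0> <0 1 1> <0 1 2> <1 0 0> <1 0 1> <1 0 2> <1 1 0> <1 1 1> <1 1 2>}
[PSO] allowed = {<0 0 0> <0 0 1> <0 0 2> <0 1 0> <0 1 1> <0 1 2> <1 0 0> <1 0 1> <1 0 2> <1 1 0> <1 1 1> <1 1 2>}
target <0 1 0> ∈ {TSO,PSO}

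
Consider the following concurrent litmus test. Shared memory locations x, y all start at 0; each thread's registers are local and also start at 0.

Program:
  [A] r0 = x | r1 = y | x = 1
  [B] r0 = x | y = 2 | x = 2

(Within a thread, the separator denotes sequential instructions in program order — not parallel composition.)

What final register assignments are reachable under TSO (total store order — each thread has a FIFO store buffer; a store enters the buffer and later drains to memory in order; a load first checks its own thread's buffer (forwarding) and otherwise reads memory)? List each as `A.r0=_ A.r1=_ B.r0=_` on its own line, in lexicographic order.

A.r0=0 A.r1=0 B.r0=0
A.r0=0 A.r1=0 B.r0=1
A.r0=0 A.r1=2 B.r0=0
A.r0=2 A.r1=2 B.r0=0

outcome vector order: (A.r0,A.r1,B.r0)
|TSO outcomes| = 4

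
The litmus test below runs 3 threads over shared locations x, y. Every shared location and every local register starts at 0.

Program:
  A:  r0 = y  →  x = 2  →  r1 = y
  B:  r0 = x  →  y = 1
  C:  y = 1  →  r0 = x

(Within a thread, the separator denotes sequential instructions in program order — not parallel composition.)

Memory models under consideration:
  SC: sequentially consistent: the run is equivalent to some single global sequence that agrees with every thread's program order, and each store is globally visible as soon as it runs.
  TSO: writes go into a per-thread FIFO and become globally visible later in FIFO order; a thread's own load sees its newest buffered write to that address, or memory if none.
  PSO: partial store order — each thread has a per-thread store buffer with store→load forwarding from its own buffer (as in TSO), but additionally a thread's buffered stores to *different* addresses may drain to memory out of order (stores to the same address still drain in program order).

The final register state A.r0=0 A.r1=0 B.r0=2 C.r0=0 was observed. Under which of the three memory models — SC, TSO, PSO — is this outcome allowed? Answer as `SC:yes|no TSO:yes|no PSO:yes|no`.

SC:no TSO:yes PSO:yes

outcome vector order: (A.r0,A.r1,B.r0,C.r0)
SC: 10 outcomes — {0/0/0/2; 0/0/2/2; 0/1/0/0; 0/1/0/2; 0/1/2/0; 0/1/2/2; 1/1/0/0; 1/1/0/2; 1/1/2/0; 1/1/2/2}
TSO: 12 outcomes — {0/0/0/0; 0/0/0/2; 0/0/2/0; 0/0/2/2; 0/1/0/0; 0/1/0/2; 0/1/2/0; 0/1/2/2; 1/1/0/0; 1/1/0/2; 1/1/2/0; 1/1/2/2}
PSO: 12 outcomes — {0/0/0/0; 0/0/0/2; 0/0/2/0; 0/0/2/2; 0/1/0/0; 0/1/0/2; 0/1/2/0; 0/1/2/2; 1/1/0/0; 1/1/0/2; 1/1/2/0; 1/1/2/2}
target 0/0/2/0 ∈ {TSO,PSO}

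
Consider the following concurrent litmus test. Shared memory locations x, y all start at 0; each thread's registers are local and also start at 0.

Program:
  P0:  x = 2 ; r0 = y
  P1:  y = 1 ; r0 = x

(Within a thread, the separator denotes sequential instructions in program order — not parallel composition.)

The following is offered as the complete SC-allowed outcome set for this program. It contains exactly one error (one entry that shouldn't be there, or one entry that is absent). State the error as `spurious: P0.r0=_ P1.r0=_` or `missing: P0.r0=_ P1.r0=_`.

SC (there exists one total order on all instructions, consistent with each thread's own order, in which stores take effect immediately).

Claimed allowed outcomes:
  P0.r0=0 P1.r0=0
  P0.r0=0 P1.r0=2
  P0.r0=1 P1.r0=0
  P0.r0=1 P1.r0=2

spurious: P0.r0=0 P1.r0=0

outcome vector order: (P0.r0,P1.r0)
under SC → (0,2), (1,0), (1,2)
claimed∖SC = {(0,0)}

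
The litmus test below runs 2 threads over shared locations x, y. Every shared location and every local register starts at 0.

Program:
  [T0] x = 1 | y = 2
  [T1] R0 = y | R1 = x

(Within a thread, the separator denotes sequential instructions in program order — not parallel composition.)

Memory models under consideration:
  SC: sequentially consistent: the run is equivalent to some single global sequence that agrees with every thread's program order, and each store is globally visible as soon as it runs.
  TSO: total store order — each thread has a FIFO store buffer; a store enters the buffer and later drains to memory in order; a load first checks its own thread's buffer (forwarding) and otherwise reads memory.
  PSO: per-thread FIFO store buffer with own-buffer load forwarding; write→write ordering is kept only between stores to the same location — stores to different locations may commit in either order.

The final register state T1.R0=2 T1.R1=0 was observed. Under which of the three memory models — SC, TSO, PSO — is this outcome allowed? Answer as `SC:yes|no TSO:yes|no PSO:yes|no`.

SC:no TSO:no PSO:yes

outcome vector order: (T1.R0,T1.R1)
under SC → <0 0>, <0 1>, <2 1>
under TSO → <0 0>, <0 1>, <2 1>
under PSO → <0 0>, <0 1>, <2 0>, <2 1>
target <2 0> ∈ {PSO}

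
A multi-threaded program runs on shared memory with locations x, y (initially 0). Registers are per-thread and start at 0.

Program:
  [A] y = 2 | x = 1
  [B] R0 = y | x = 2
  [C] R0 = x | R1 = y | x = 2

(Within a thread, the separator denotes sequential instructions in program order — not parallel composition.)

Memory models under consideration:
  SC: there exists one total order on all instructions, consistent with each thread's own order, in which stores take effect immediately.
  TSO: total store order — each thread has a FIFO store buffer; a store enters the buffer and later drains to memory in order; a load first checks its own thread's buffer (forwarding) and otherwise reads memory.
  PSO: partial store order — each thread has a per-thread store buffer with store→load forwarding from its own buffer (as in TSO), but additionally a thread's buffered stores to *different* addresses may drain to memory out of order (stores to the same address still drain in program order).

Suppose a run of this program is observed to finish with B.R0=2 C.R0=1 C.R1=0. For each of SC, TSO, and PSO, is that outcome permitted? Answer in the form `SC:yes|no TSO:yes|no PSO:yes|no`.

SC:no TSO:no PSO:yes

outcome vector order: (B.R0,C.R0,C.R1)
under SC → 000 002 012 020 022 200 202 212 222
under TSO → 000 002 012 020 022 200 202 212 222
under PSO → 000 002 010 012 020 022 200 202 210 212 222
target 210 ∈ {PSO}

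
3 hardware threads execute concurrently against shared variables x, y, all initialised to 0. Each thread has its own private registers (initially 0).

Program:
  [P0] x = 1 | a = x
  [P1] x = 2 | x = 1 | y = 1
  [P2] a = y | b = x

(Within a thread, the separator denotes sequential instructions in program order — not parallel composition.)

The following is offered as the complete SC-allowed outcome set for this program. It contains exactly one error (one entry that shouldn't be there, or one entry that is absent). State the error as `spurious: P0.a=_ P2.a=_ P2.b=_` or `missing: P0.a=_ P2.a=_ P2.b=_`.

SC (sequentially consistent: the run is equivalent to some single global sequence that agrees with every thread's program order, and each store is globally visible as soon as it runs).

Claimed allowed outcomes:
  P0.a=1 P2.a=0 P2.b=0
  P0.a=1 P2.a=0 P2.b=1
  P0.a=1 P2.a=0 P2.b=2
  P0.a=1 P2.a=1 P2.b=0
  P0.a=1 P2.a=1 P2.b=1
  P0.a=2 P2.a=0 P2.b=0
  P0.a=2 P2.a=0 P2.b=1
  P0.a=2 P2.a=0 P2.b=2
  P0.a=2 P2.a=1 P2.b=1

outcome vector order: (P0.a,P2.a,P2.b)
[SC] allowed = {1/0/0; 1/0/1; 1/0/2; 1/1/1; 2/0/0; 2/0/1; 2/0/2; 2/1/1}
claimed∖SC = {1/1/0}

spurious: P0.a=1 P2.a=1 P2.b=0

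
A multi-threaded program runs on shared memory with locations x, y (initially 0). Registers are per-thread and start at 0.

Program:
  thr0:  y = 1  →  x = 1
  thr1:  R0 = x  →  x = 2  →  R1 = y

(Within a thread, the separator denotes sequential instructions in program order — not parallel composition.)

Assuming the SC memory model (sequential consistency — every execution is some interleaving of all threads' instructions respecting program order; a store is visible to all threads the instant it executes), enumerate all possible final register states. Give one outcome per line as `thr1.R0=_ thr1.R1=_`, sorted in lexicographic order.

thr1.R0=0 thr1.R1=0
thr1.R0=0 thr1.R1=1
thr1.R0=1 thr1.R1=1

outcome vector order: (thr1.R0,thr1.R1)
|SC outcomes| = 3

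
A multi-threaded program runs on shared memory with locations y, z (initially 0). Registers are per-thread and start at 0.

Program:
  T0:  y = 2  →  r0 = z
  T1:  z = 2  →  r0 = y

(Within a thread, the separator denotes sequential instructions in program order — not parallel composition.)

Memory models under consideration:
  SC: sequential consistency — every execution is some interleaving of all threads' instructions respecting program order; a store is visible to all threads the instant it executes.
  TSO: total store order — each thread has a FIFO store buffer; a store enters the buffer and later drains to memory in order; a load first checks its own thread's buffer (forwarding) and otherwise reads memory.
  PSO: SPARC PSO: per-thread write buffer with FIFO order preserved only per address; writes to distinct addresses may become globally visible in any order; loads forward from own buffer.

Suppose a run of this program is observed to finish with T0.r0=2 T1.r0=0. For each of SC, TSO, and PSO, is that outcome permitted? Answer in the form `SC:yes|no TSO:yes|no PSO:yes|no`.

SC:yes TSO:yes PSO:yes

outcome vector order: (T0.r0,T1.r0)
under SC → (0,2), (2,0), (2,2)
under TSO → (0,0), (0,2), (2,0), (2,2)
under PSO → (0,0), (0,2), (2,0), (2,2)
target (2,0) ∈ {SC,TSO,PSO}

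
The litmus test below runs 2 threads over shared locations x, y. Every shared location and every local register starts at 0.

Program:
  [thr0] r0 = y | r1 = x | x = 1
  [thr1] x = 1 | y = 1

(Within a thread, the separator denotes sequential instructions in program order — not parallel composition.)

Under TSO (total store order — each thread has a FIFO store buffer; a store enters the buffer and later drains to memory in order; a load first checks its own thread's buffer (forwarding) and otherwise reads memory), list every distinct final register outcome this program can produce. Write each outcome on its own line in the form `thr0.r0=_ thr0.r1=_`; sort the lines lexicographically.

thr0.r0=0 thr0.r1=0
thr0.r0=0 thr0.r1=1
thr0.r0=1 thr0.r1=1

outcome vector order: (thr0.r0,thr0.r1)
|TSO outcomes| = 3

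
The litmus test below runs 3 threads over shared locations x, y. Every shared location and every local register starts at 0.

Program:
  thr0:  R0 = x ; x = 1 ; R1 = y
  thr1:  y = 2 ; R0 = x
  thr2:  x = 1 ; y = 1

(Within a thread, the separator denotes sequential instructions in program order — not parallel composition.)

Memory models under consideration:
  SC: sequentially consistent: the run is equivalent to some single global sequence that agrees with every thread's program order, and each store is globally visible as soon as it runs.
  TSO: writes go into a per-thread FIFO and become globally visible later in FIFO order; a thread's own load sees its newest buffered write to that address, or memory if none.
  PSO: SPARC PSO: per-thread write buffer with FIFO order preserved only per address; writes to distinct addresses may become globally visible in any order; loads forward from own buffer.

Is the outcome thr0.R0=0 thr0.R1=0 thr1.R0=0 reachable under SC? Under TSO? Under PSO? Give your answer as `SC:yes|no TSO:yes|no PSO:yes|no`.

outcome vector order: (thr0.R0,thr0.R1,thr1.R0)
SC: 10 outcomes — {001 010 011 020 021 101 110 111 120 121}
TSO: 12 outcomes — {000 001 010 011 020 021 100 101 110 111 120 121}
PSO: 12 outcomes — {000 001 010 011 020 021 100 101 110 111 120 121}
target 000 ∈ {TSO,PSO}

SC:no TSO:yes PSO:yes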